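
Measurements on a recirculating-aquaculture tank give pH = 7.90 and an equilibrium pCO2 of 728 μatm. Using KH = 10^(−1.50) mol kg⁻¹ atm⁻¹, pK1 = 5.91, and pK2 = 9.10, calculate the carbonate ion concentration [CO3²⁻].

[CO3²⁻] = 0.142 mmol/kg

[CO2*] = KH · pCO2 = 10^(−1.50) × 728×10^-6 = 2.302×10^-5 mol/kg
α₀ = 1/(1 + K1/[H⁺] + K1K2/[H⁺]²) = 1/(1 + 10^+1.99 + 10^+0.79) = 0.009534
DIC = [CO2*]/α₀ = 2.302×10^-5 / 0.009534 = 2.415 mmol/kg
[CO3²⁻] = α₂·DIC; α₂ = 0.05879, so [CO3²⁻] = 0.05879 × 2.415 = 0.142 mmol/kg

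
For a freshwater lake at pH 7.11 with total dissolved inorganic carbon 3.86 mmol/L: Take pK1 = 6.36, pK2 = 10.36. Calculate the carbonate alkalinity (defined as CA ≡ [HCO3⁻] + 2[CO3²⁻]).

CA = 3.28 mmol/L

CA = [HCO3⁻] + 2[CO3²⁻] = (α₁ + 2α₂)·DIC
At pH 7.11: [H⁺]/K1 = 10^-0.75 = 0.17783, K2/[H⁺] = 10^-3.25 = 0.00056234
α₁ = 1/(1 + 0.17783 + 0.00056234) = 1/1.1784 = 0.8486; α₂ = α₁·K2/[H⁺] = 0.0004772
α₁ + 2α₂ = 0.8496
CA = 0.8496 × 3.86 = 3.28 mmol/L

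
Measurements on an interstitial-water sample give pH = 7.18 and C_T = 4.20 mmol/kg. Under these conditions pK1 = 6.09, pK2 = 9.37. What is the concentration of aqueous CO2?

α₀ = 1 / (1 + K1/[H⁺] + K1K2/[H⁺]²) = 1 / (1 + 10^+1.09 + 10^-1.10)
   = 1 / (1 + 12.303 + 0.079433) = 1/13.382 = 0.07473
[CO2*] = α₀ × DIC = 0.07473 × 4.20 = 0.314 mmol/kg

[CO2*] = 0.314 mmol/kg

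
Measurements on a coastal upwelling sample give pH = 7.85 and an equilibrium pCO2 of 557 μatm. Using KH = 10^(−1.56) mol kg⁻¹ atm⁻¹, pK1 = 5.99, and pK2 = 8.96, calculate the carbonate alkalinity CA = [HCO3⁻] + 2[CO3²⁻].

CA = 1.28 mmol/kg

[CO2*] = KH · pCO2 = 10^(−1.56) × 557×10^-6 = 1.534×10^-5 mol/kg
α₀ = 1/(1 + K1/[H⁺] + K1K2/[H⁺]²) = 1/(1 + 10^+1.86 + 10^+0.75) = 0.01265
DIC = [CO2*]/α₀ = 1.534×10^-5 / 0.01265 = 1.213 mmol/kg
CA = (α₁ + 2α₂)·DIC = (0.9162 + 2×0.07112) × 1.213 = 1.28 mmol/kg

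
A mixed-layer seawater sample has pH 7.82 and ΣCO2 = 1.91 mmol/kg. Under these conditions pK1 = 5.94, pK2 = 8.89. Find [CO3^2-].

α₂ = 1 / (1 + [H⁺]/K2 + [H⁺]²/(K1K2)) = 1 / (1 + 10^+1.07 + 10^-0.81)
   = 1 / (1 + 11.749 + 0.15488) = 1/12.904 = 0.07750
[CO3²⁻] = α₂ × DIC = 0.07750 × 1.91 = 0.148 mmol/kg

[CO3²⁻] = 0.148 mmol/kg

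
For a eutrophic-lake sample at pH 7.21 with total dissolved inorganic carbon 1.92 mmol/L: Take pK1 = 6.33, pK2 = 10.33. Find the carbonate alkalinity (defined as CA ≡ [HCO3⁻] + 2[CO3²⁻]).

CA = [HCO3⁻] + 2[CO3²⁻] = (α₁ + 2α₂)·DIC
At pH 7.21: [H⁺]/K1 = 10^-0.88 = 0.13183, K2/[H⁺] = 10^-3.12 = 0.00075858
α₁ = 1/(1 + 0.13183 + 0.00075858) = 1/1.1326 = 0.8829; α₂ = α₁·K2/[H⁺] = 0.0006698
α₁ + 2α₂ = 0.8843
CA = 0.8843 × 1.92 = 1.70 mmol/L

CA = 1.70 mmol/L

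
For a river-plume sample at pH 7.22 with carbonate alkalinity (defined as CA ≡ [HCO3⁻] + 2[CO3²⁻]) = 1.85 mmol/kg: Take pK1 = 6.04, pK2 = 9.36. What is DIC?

DIC = 1.96 mmol/kg

CA = [HCO3⁻] + 2[CO3²⁻] = (α₁ + 2α₂)·DIC
At pH 7.22: [H⁺]/K1 = 10^-1.18 = 0.066069, K2/[H⁺] = 10^-2.14 = 0.0072444
α₁ = 1/(1 + 0.066069 + 0.0072444) = 1/1.0733 = 0.9317; α₂ = α₁·K2/[H⁺] = 0.006750
α₁ + 2α₂ = 0.9452
DIC = CA / (α₁ + 2α₂) = 1.85 / 0.9452 = 1.96 mmol/kg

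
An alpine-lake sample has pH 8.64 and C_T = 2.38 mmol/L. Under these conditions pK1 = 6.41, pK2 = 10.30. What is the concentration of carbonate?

[CO3²⁻] = 0.0507 mmol/L

α₂ = 1 / (1 + [H⁺]/K2 + [H⁺]²/(K1K2)) = 1 / (1 + 10^+1.66 + 10^-0.57)
   = 1 / (1 + 45.709 + 0.26915) = 1/46.978 = 0.02129
[CO3²⁻] = α₂ × DIC = 0.02129 × 2.38 = 0.0507 mmol/L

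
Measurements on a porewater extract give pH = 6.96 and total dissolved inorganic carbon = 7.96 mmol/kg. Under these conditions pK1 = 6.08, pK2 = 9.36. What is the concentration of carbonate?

α₂ = 1 / (1 + [H⁺]/K2 + [H⁺]²/(K1K2)) = 1 / (1 + 10^+2.40 + 10^+1.52)
   = 1 / (1 + 251.19 + 33.113) = 1/285.30 = 0.003505
[CO3²⁻] = α₂ × DIC = 0.003505 × 7.96 = 0.0279 mmol/kg

[CO3²⁻] = 0.0279 mmol/kg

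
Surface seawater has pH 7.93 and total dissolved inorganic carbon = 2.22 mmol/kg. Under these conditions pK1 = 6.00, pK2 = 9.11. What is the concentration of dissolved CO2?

[CO2*] = 0.0242 mmol/kg

α₀ = 1 / (1 + K1/[H⁺] + K1K2/[H⁺]²) = 1 / (1 + 10^+1.93 + 10^+0.75)
   = 1 / (1 + 85.114 + 5.6234) = 1/91.737 = 0.01090
[CO2*] = α₀ × DIC = 0.01090 × 2.22 = 0.0242 mmol/kg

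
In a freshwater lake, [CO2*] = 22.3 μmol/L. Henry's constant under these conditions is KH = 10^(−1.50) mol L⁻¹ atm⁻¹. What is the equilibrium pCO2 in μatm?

KH = 10^(−1.50) = 3.162×10^-2 mol L⁻¹ atm⁻¹
pCO2 = [CO2*]/KH = 22.3×10^-6 / 3.162×10^-2 = 7.05×10^-4 atm = 705 μatm

pCO2 = 705 μatm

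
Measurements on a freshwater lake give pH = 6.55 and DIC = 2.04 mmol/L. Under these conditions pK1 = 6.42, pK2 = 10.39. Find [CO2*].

α₀ = 1 / (1 + K1/[H⁺] + K1K2/[H⁺]²) = 1 / (1 + 10^+0.13 + 10^-3.71)
   = 1 / (1 + 1.3490 + 0.00019498) = 1/2.3492 = 0.4257
[CO2*] = α₀ × DIC = 0.4257 × 2.04 = 0.868 mmol/L

[CO2*] = 0.868 mmol/L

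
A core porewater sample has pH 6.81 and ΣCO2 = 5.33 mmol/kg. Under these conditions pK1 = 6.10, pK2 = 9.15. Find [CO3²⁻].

α₂ = 1 / (1 + [H⁺]/K2 + [H⁺]²/(K1K2)) = 1 / (1 + 10^+2.34 + 10^+1.63)
   = 1 / (1 + 218.78 + 42.658) = 1/262.43 = 0.003810
[CO3²⁻] = α₂ × DIC = 0.003810 × 5.33 = 0.0203 mmol/kg

[CO3²⁻] = 0.0203 mmol/kg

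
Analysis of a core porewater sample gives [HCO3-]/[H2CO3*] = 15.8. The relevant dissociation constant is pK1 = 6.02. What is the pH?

pH = 7.22

From K1 = [H⁺][HCO3-]/[H2CO3*]:  pH = pK1 + log₁₀([HCO3-]/[H2CO3*])
log₁₀(15.8) = +1.199
pH = 6.02 + (+1.199) = 7.22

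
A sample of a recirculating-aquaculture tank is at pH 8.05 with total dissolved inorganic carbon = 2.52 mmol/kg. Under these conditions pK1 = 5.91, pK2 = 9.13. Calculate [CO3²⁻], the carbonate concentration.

[CO3²⁻] = 0.192 mmol/kg

α₂ = 1 / (1 + [H⁺]/K2 + [H⁺]²/(K1K2)) = 1 / (1 + 10^+1.08 + 10^-1.06)
   = 1 / (1 + 12.023 + 0.087096) = 1/13.110 = 0.07628
[CO3²⁻] = α₂ × DIC = 0.07628 × 2.52 = 0.192 mmol/kg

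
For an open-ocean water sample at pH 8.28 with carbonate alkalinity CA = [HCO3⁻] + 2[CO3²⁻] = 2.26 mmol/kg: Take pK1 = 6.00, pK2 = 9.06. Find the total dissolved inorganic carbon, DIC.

DIC = 1.99 mmol/kg

CA = [HCO3⁻] + 2[CO3²⁻] = (α₁ + 2α₂)·DIC
At pH 8.28: [H⁺]/K1 = 10^-2.28 = 0.0052481, K2/[H⁺] = 10^-0.78 = 0.16596
α₁ = 1/(1 + 0.0052481 + 0.16596) = 1/1.1712 = 0.8538; α₂ = α₁·K2/[H⁺] = 0.1417
α₁ + 2α₂ = 1.1372
DIC = CA / (α₁ + 2α₂) = 2.26 / 1.1372 = 1.99 mmol/kg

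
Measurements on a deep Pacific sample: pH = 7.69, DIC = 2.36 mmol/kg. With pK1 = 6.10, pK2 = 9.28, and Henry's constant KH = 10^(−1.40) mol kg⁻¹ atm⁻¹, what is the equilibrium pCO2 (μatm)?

α₀ = 1 / (1 + K1/[H⁺] + K1K2/[H⁺]²) = 1 / (1 + 10^+1.59 + 10^+0.00)
   = 1 / (1 + 38.905 + 1.0000) = 1/40.905 = 0.02445
[CO2*] = α₀ × DIC = 0.02445 × 2.36 = 0.05770 mmol/kg
pCO2 = [CO2*]/KH = 5.770×10^-5 / 3.981×10^-2 = 1450 μatm

pCO2 = 1450 μatm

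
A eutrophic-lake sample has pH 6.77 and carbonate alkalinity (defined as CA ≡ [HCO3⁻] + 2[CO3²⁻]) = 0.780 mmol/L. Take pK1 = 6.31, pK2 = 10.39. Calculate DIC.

DIC = 1.05 mmol/L

CA = [HCO3⁻] + 2[CO3²⁻] = (α₁ + 2α₂)·DIC
At pH 6.77: [H⁺]/K1 = 10^-0.46 = 0.34674, K2/[H⁺] = 10^-3.62 = 0.00023988
α₁ = 1/(1 + 0.34674 + 0.00023988) = 1/1.3470 = 0.7424; α₂ = α₁·K2/[H⁺] = 0.0001781
α₁ + 2α₂ = 0.7428
DIC = CA / (α₁ + 2α₂) = 0.780 / 0.7428 = 1.05 mmol/L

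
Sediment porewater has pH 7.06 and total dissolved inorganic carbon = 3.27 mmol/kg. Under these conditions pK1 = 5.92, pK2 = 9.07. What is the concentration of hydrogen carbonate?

[HCO3⁻] = 3.02 mmol/kg

α₁ = 1 / (1 + [H⁺]/K1 + K2/[H⁺]) = 1 / (1 + 10^-1.14 + 10^-2.01)
   = 1 / (1 + 0.072444 + 0.0097724) = 1/1.0822 = 0.9240
[HCO3⁻] = α₁ × DIC = 0.9240 × 3.27 = 3.02 mmol/kg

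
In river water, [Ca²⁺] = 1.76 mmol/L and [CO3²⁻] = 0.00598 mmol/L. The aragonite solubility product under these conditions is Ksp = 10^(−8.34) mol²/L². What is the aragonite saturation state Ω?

Ksp = 10^(−8.34) = 4.571×10^-9
Ω = [Ca²⁺][CO3²⁻]/Ksp = (1.76×10^-3)(0.00598×10^-3) / 4.571×10^-9 = 2.30

Ω = 2.30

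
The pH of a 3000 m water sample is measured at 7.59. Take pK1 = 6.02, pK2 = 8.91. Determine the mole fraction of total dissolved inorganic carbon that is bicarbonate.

α₁ = 1 / (1 + [H⁺]/K1 + K2/[H⁺]) = 1 / (1 + 10^-1.57 + 10^-1.32)
   = 1 / (1 + 0.026915 + 0.047863) = 1/1.0748 = 0.9304

α₁ = 0.930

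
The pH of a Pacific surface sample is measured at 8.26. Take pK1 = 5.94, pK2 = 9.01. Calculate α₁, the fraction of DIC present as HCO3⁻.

α₁ = 0.846

α₁ = 1 / (1 + [H⁺]/K1 + K2/[H⁺]) = 1 / (1 + 10^-2.32 + 10^-0.75)
   = 1 / (1 + 0.0047863 + 0.17783) = 1/1.1826 = 0.8456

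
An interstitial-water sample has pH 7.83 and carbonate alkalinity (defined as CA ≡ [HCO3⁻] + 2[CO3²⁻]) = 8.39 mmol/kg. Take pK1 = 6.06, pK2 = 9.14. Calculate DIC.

CA = [HCO3⁻] + 2[CO3²⁻] = (α₁ + 2α₂)·DIC
At pH 7.83: [H⁺]/K1 = 10^-1.77 = 0.016982, K2/[H⁺] = 10^-1.31 = 0.048978
α₁ = 1/(1 + 0.016982 + 0.048978) = 1/1.0660 = 0.9381; α₂ = α₁·K2/[H⁺] = 0.04595
α₁ + 2α₂ = 1.0300
DIC = CA / (α₁ + 2α₂) = 8.39 / 1.0300 = 8.15 mmol/kg

DIC = 8.15 mmol/kg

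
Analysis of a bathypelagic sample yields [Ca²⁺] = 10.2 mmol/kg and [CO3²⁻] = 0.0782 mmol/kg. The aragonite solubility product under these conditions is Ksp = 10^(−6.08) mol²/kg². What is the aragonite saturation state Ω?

Ksp = 10^(−6.08) = 8.318×10^-7
Ω = [Ca²⁺][CO3²⁻]/Ksp = (10.2×10^-3)(0.0782×10^-3) / 8.318×10^-7 = 0.959

Ω = 0.959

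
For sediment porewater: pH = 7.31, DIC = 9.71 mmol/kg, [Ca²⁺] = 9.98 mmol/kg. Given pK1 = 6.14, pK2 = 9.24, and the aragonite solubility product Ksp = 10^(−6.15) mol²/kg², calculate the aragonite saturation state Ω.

Ω = 1.49

α₂ = 1 / (1 + [H⁺]/K2 + [H⁺]²/(K1K2)) = 1 / (1 + 10^+1.93 + 10^+0.76)
   = 1 / (1 + 85.114 + 5.7544) = 1/91.868 = 0.01089
[CO3²⁻] = α₂ × DIC = 0.01089 × 9.71 = 0.1057 mmol/kg
Ksp = 10^(−6.15) = 7.079×10^-7
Ω = [Ca²⁺][CO3²⁻]/Ksp = (9.98×10^-3)(1.057×10^-4) / 7.079×10^-7 = 1.49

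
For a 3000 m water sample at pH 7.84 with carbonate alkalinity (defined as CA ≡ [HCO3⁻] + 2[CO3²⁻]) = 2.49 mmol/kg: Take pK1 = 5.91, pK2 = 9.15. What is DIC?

DIC = 2.41 mmol/kg

CA = [HCO3⁻] + 2[CO3²⁻] = (α₁ + 2α₂)·DIC
At pH 7.84: [H⁺]/K1 = 10^-1.93 = 0.011749, K2/[H⁺] = 10^-1.31 = 0.048978
α₁ = 1/(1 + 0.011749 + 0.048978) = 1/1.0607 = 0.9427; α₂ = α₁·K2/[H⁺] = 0.04617
α₁ + 2α₂ = 1.0351
DIC = CA / (α₁ + 2α₂) = 2.49 / 1.0351 = 2.41 mmol/kg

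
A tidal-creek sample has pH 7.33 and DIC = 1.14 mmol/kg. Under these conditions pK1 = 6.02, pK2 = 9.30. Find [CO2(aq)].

[CO2*] = 0.0527 mmol/kg

α₀ = 1 / (1 + K1/[H⁺] + K1K2/[H⁺]²) = 1 / (1 + 10^+1.31 + 10^-0.66)
   = 1 / (1 + 20.417 + 0.21878) = 1/21.636 = 0.04622
[CO2*] = α₀ × DIC = 0.04622 × 1.14 = 0.0527 mmol/kg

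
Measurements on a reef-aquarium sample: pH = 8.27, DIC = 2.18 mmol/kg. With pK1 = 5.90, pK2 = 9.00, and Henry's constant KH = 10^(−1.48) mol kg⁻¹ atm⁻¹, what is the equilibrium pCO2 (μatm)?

pCO2 = 236 μatm

α₀ = 1 / (1 + K1/[H⁺] + K1K2/[H⁺]²) = 1 / (1 + 10^+2.37 + 10^+1.64)
   = 1 / (1 + 234.42 + 43.652) = 1/279.07 = 0.003583
[CO2*] = α₀ × DIC = 0.003583 × 2.18 = 0.007812 mmol/kg = 7.812 μmol/kg
pCO2 = [CO2*]/KH = 7.812×10^-6 / 3.311×10^-2 = 236 μatm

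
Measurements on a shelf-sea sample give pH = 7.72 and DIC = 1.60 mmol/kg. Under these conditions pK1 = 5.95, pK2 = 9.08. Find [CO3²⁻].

α₂ = 1 / (1 + [H⁺]/K2 + [H⁺]²/(K1K2)) = 1 / (1 + 10^+1.36 + 10^-0.41)
   = 1 / (1 + 22.909 + 0.38905) = 1/24.298 = 0.04116
[CO3²⁻] = α₂ × DIC = 0.04116 × 1.60 = 0.0658 mmol/kg

[CO3²⁻] = 0.0658 mmol/kg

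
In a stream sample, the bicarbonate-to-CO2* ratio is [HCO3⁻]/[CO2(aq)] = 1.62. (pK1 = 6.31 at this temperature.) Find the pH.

pH = 6.52

From K1 = [H⁺][HCO3⁻]/[CO2(aq)]:  pH = pK1 + log₁₀([HCO3⁻]/[CO2(aq)])
log₁₀(1.62) = +0.210
pH = 6.31 + (+0.210) = 6.52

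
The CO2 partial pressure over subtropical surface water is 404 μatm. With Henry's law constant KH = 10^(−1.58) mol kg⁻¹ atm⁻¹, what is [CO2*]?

[CO2*] = 10.6 μmol/kg

KH = 10^(−1.58) = 2.630×10^-2 mol kg⁻¹ atm⁻¹
[CO2*] = KH · pCO2 = 2.630×10^-2 × 404×10^-6 atm = 1.06×10^-5 mol/kg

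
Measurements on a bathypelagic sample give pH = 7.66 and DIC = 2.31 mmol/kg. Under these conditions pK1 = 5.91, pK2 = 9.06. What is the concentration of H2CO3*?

[CO2*] = 0.0388 mmol/kg

α₀ = 1 / (1 + K1/[H⁺] + K1K2/[H⁺]²) = 1 / (1 + 10^+1.75 + 10^+0.35)
   = 1 / (1 + 56.234 + 2.2387) = 1/59.473 = 0.01681
[CO2*] = α₀ × DIC = 0.01681 × 2.31 = 0.0388 mmol/kg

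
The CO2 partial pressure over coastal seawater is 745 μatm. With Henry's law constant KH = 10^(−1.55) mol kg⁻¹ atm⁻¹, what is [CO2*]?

KH = 10^(−1.55) = 2.818×10^-2 mol kg⁻¹ atm⁻¹
[CO2*] = KH · pCO2 = 2.818×10^-2 × 745×10^-6 atm = 2.10×10^-5 mol/kg

[CO2*] = 21.0 μmol/kg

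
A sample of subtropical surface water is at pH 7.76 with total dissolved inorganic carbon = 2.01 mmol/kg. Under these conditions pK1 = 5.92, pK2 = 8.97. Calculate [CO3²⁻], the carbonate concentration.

[CO3²⁻] = 0.115 mmol/kg

α₂ = 1 / (1 + [H⁺]/K2 + [H⁺]²/(K1K2)) = 1 / (1 + 10^+1.21 + 10^-0.63)
   = 1 / (1 + 16.218 + 0.23442) = 1/17.453 = 0.05730
[CO3²⁻] = α₂ × DIC = 0.05730 × 2.01 = 0.115 mmol/kg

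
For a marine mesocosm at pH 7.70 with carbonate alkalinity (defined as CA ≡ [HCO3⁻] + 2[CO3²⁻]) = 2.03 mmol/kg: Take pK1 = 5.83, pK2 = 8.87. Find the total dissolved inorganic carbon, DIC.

CA = [HCO3⁻] + 2[CO3²⁻] = (α₁ + 2α₂)·DIC
At pH 7.70: [H⁺]/K1 = 10^-1.87 = 0.013490, K2/[H⁺] = 10^-1.17 = 0.067608
α₁ = 1/(1 + 0.013490 + 0.067608) = 1/1.0811 = 0.9250; α₂ = α₁·K2/[H⁺] = 0.06254
α₁ + 2α₂ = 1.0501
DIC = CA / (α₁ + 2α₂) = 2.03 / 1.0501 = 1.93 mmol/kg

DIC = 1.93 mmol/kg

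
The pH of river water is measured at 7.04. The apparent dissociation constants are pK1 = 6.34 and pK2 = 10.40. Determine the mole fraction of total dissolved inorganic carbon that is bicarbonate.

α₁ = 0.833

α₁ = 1 / (1 + [H⁺]/K1 + K2/[H⁺]) = 1 / (1 + 10^-0.70 + 10^-3.36)
   = 1 / (1 + 0.19953 + 0.00043652) = 1/1.2000 = 0.8334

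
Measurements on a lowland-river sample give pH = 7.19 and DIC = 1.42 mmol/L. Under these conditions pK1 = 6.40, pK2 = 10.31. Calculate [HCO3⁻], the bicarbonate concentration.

[HCO3⁻] = 1.22 mmol/L

α₁ = 1 / (1 + [H⁺]/K1 + K2/[H⁺]) = 1 / (1 + 10^-0.79 + 10^-3.12)
   = 1 / (1 + 0.16218 + 0.00075858) = 1/1.1629 = 0.8599
[HCO3⁻] = α₁ × DIC = 0.8599 × 1.42 = 1.22 mmol/L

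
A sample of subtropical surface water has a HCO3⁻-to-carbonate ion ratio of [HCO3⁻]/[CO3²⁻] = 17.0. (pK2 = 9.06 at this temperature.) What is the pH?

pH = 7.83

From K2 = [H⁺][CO3²⁻]/[HCO3⁻]:  pH = pK2 − log₁₀([HCO3⁻]/[CO3²⁻])
log₁₀(17.0) = +1.230
pH = 9.06 − (+1.230) = 7.83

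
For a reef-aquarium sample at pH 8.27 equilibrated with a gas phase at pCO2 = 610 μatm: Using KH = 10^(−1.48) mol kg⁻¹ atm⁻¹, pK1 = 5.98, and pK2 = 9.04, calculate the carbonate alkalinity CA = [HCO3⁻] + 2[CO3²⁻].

CA = 5.28 mmol/kg

[CO2*] = KH · pCO2 = 10^(−1.48) × 610×10^-6 = 2.020×10^-5 mol/kg
α₀ = 1/(1 + K1/[H⁺] + K1K2/[H⁺]²) = 1/(1 + 10^+2.29 + 10^+1.52) = 0.004365
DIC = [CO2*]/α₀ = 2.020×10^-5 / 0.004365 = 4.628 mmol/kg
CA = (α₁ + 2α₂)·DIC = (0.8511 + 2×0.1445) × 4.628 = 5.28 mmol/kg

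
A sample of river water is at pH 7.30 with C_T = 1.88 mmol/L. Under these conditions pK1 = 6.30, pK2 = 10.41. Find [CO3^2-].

α₂ = 1 / (1 + [H⁺]/K2 + [H⁺]²/(K1K2)) = 1 / (1 + 10^+3.11 + 10^+2.11)
   = 1 / (1 + 1288.2 + 128.82) = 1/1418.1 = 0.0007052
[CO3²⁻] = α₂ × DIC = 0.0007052 × 1.88 = 0.00133 mmol/L = 1.33 μmol/L

[CO3²⁻] = 1.33 μmol/L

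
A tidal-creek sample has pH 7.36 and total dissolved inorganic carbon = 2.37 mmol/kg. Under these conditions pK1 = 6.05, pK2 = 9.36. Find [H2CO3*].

α₀ = 1 / (1 + K1/[H⁺] + K1K2/[H⁺]²) = 1 / (1 + 10^+1.31 + 10^-0.69)
   = 1 / (1 + 20.417 + 0.20417) = 1/21.622 = 0.04625
[CO2*] = α₀ × DIC = 0.04625 × 2.37 = 0.110 mmol/kg

[CO2*] = 0.110 mmol/kg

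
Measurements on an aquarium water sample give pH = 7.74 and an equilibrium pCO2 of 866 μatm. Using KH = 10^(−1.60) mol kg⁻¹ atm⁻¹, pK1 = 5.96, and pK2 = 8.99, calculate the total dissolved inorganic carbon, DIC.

DIC = 1.41 mmol/kg

[CO2*] = KH · pCO2 = 10^(−1.60) × 866×10^-6 = 2.175×10^-5 mol/kg
α₀ = 1/(1 + K1/[H⁺] + K1K2/[H⁺]²) = 1/(1 + 10^+1.78 + 10^+0.53) = 0.01547
DIC = [CO2*]/α₀ = 2.175×10^-5 / 0.01547 = 1.41 mmol/kg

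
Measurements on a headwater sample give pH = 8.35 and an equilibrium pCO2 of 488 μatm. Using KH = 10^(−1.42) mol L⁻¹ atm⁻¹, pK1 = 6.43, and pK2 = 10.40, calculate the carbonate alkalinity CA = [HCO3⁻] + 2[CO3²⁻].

[CO2*] = KH · pCO2 = 10^(−1.42) × 488×10^-6 = 1.855×10^-5 mol/L
α₀ = 1/(1 + K1/[H⁺] + K1K2/[H⁺]²) = 1/(1 + 10^+1.92 + 10^-0.13) = 0.01178
DIC = [CO2*]/α₀ = 1.855×10^-5 / 0.01178 = 1.575 mmol/L
CA = (α₁ + 2α₂)·DIC = (0.9795 + 2×0.008730) × 1.575 = 1.57 mmol/L

CA = 1.57 mmol/L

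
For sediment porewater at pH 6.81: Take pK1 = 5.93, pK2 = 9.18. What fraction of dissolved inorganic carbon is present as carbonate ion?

α₂ = 1 / (1 + [H⁺]/K2 + [H⁺]²/(K1K2)) = 1 / (1 + 10^+2.37 + 10^+1.49)
   = 1 / (1 + 234.42 + 30.903) = 1/266.33 = 0.003755

α₂ = 0.00375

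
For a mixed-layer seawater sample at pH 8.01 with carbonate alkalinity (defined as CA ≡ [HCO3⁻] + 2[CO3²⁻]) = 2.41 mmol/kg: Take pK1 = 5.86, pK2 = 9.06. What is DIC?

CA = [HCO3⁻] + 2[CO3²⁻] = (α₁ + 2α₂)·DIC
At pH 8.01: [H⁺]/K1 = 10^-2.15 = 0.0070795, K2/[H⁺] = 10^-1.05 = 0.089125
α₁ = 1/(1 + 0.0070795 + 0.089125) = 1/1.0962 = 0.9122; α₂ = α₁·K2/[H⁺] = 0.08130
α₁ + 2α₂ = 1.0748
DIC = CA / (α₁ + 2α₂) = 2.41 / 1.0748 = 2.24 mmol/kg

DIC = 2.24 mmol/kg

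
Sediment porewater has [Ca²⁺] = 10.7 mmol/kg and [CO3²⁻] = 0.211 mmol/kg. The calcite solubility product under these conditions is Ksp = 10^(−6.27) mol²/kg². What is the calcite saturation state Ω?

Ω = 4.20

Ksp = 10^(−6.27) = 5.370×10^-7
Ω = [Ca²⁺][CO3²⁻]/Ksp = (10.7×10^-3)(0.211×10^-3) / 5.370×10^-7 = 4.20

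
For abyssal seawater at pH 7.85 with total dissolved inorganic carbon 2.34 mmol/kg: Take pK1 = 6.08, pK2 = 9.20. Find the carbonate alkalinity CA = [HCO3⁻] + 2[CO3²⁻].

CA = 2.40 mmol/kg

CA = [HCO3⁻] + 2[CO3²⁻] = (α₁ + 2α₂)·DIC
At pH 7.85: [H⁺]/K1 = 10^-1.77 = 0.016982, K2/[H⁺] = 10^-1.35 = 0.044668
α₁ = 1/(1 + 0.016982 + 0.044668) = 1/1.0617 = 0.9419; α₂ = α₁·K2/[H⁺] = 0.04207
α₁ + 2α₂ = 1.0261
CA = 1.0261 × 2.34 = 2.40 mmol/kg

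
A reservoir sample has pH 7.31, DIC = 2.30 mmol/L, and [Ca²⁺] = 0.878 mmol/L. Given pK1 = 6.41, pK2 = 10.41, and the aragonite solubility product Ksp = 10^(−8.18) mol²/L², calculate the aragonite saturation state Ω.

Ω = 0.215

α₂ = 1 / (1 + [H⁺]/K2 + [H⁺]²/(K1K2)) = 1 / (1 + 10^+3.10 + 10^+2.20)
   = 1 / (1 + 1258.9 + 158.49) = 1/1418.4 = 0.0007050
[CO3²⁻] = α₂ × DIC = 0.0007050 × 2.30 = 0.001622 mmol/L = 1.622 μmol/L
Ksp = 10^(−8.18) = 6.607×10^-9
Ω = [Ca²⁺][CO3²⁻]/Ksp = (0.878×10^-3)(1.622×10^-6) / 6.607×10^-9 = 0.215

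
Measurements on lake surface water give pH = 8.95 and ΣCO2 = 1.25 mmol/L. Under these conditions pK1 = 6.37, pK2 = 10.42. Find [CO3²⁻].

[CO3²⁻] = 0.0409 mmol/L

α₂ = 1 / (1 + [H⁺]/K2 + [H⁺]²/(K1K2)) = 1 / (1 + 10^+1.47 + 10^-1.11)
   = 1 / (1 + 29.512 + 0.077625) = 1/30.590 = 0.03269
[CO3²⁻] = α₂ × DIC = 0.03269 × 1.25 = 0.0409 mmol/L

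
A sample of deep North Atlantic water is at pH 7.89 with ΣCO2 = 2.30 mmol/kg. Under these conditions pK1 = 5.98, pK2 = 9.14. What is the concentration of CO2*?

[CO2*] = 0.0265 mmol/kg

α₀ = 1 / (1 + K1/[H⁺] + K1K2/[H⁺]²) = 1 / (1 + 10^+1.91 + 10^+0.66)
   = 1 / (1 + 81.283 + 4.5709) = 1/86.854 = 0.01151
[CO2*] = α₀ × DIC = 0.01151 × 2.30 = 0.0265 mmol/kg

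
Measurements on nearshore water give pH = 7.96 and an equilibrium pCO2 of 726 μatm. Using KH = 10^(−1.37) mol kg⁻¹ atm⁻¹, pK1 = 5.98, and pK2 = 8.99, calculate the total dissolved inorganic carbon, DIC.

DIC = 3.26 mmol/kg

[CO2*] = KH · pCO2 = 10^(−1.37) × 726×10^-6 = 3.097×10^-5 mol/kg
α₀ = 1/(1 + K1/[H⁺] + K1K2/[H⁺]²) = 1/(1 + 10^+1.98 + 10^+0.95) = 0.009487
DIC = [CO2*]/α₀ = 3.097×10^-5 / 0.009487 = 3.26 mmol/kg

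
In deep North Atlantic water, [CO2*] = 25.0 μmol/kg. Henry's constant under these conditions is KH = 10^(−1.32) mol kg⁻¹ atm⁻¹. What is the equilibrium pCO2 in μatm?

KH = 10^(−1.32) = 4.786×10^-2 mol kg⁻¹ atm⁻¹
pCO2 = [CO2*]/KH = 25.0×10^-6 / 4.786×10^-2 = 5.22×10^-4 atm = 522 μatm

pCO2 = 522 μatm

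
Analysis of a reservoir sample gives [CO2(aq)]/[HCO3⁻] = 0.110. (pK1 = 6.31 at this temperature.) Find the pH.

From K1 = [H⁺][HCO3⁻]/[CO2(aq)]:  pH = pK1 − log₁₀([CO2(aq)]/[HCO3⁻])
log₁₀(0.110) = -0.959
pH = 6.31 − (-0.959) = 7.27

pH = 7.27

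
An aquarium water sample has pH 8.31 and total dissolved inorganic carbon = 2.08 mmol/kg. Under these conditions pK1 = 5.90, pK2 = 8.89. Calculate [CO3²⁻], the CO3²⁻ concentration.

α₂ = 1 / (1 + [H⁺]/K2 + [H⁺]²/(K1K2)) = 1 / (1 + 10^+0.58 + 10^-1.83)
   = 1 / (1 + 3.8019 + 0.014791) = 1/4.8167 = 0.2076
[CO3²⁻] = α₂ × DIC = 0.2076 × 2.08 = 0.432 mmol/kg

[CO3²⁻] = 0.432 mmol/kg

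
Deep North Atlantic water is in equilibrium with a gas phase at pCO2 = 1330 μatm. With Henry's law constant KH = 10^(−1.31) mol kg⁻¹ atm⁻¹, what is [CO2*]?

KH = 10^(−1.31) = 4.898×10^-2 mol kg⁻¹ atm⁻¹
[CO2*] = KH · pCO2 = 4.898×10^-2 × 1330×10^-6 atm = 6.51×10^-5 mol/kg

[CO2*] = 65.1 μmol/kg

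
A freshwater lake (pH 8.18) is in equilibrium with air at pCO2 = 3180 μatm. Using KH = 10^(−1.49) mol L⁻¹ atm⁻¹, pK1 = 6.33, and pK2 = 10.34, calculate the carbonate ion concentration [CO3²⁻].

[CO2*] = KH · pCO2 = 10^(−1.49) × 3180×10^-6 = 1.029×10^-4 mol/L
α₀ = 1/(1 + K1/[H⁺] + K1K2/[H⁺]²) = 1/(1 + 10^+1.85 + 10^-0.31) = 0.01383
DIC = [CO2*]/α₀ = 1.029×10^-4 / 0.01383 = 7.438 mmol/L
[CO3²⁻] = α₂·DIC; α₂ = 0.006776, so [CO3²⁻] = 0.006776 × 7.438 = 0.0504 mmol/L

[CO3²⁻] = 0.0504 mmol/L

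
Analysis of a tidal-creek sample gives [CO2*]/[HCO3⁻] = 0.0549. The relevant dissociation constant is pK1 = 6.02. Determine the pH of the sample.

From K1 = [H⁺][HCO3⁻]/[CO2*]:  pH = pK1 − log₁₀([CO2*]/[HCO3⁻])
log₁₀(0.0549) = -1.260
pH = 6.02 − (-1.260) = 7.28

pH = 7.28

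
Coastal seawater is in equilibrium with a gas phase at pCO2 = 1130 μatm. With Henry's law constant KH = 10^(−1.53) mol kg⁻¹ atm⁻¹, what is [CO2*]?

KH = 10^(−1.53) = 2.951×10^-2 mol kg⁻¹ atm⁻¹
[CO2*] = KH · pCO2 = 2.951×10^-2 × 1130×10^-6 atm = 3.33×10^-5 mol/kg

[CO2*] = 33.3 μmol/kg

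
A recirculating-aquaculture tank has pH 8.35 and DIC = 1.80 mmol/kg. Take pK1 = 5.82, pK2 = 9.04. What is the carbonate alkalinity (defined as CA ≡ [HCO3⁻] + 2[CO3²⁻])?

CA = 2.10 mmol/kg

CA = [HCO3⁻] + 2[CO3²⁻] = (α₁ + 2α₂)·DIC
At pH 8.35: [H⁺]/K1 = 10^-2.53 = 0.0029512, K2/[H⁺] = 10^-0.69 = 0.20417
α₁ = 1/(1 + 0.0029512 + 0.20417) = 1/1.2071 = 0.8284; α₂ = α₁·K2/[H⁺] = 0.1691
α₁ + 2α₂ = 1.1667
CA = 1.1667 × 1.80 = 2.10 mmol/kg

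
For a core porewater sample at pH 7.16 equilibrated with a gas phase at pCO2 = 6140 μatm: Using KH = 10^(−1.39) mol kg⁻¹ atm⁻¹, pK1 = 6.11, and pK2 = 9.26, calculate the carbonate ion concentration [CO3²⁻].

[CO2*] = KH · pCO2 = 10^(−1.39) × 6140×10^-6 = 2.501×10^-4 mol/kg
α₀ = 1/(1 + K1/[H⁺] + K1K2/[H⁺]²) = 1/(1 + 10^+1.05 + 10^-1.05) = 0.08124
DIC = [CO2*]/α₀ = 2.501×10^-4 / 0.08124 = 3.079 mmol/kg
[CO3²⁻] = α₂·DIC; α₂ = 0.007240, so [CO3²⁻] = 0.007240 × 3.079 = 0.0223 mmol/kg

[CO3²⁻] = 0.0223 mmol/kg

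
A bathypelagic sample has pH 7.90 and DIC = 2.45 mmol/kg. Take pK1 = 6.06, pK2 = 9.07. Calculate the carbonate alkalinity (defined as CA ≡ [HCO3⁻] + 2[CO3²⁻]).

CA = 2.57 mmol/kg

CA = [HCO3⁻] + 2[CO3²⁻] = (α₁ + 2α₂)·DIC
At pH 7.90: [H⁺]/K1 = 10^-1.84 = 0.014454, K2/[H⁺] = 10^-1.17 = 0.067608
α₁ = 1/(1 + 0.014454 + 0.067608) = 1/1.0821 = 0.9242; α₂ = α₁·K2/[H⁺] = 0.06248
α₁ + 2α₂ = 1.0491
CA = 1.0491 × 2.45 = 2.57 mmol/kg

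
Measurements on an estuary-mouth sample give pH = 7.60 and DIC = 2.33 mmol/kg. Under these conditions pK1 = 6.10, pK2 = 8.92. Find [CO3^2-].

[CO3²⁻] = 0.103 mmol/kg

α₂ = 1 / (1 + [H⁺]/K2 + [H⁺]²/(K1K2)) = 1 / (1 + 10^+1.32 + 10^-0.18)
   = 1 / (1 + 20.893 + 0.66069) = 1/22.554 = 0.04434
[CO3²⁻] = α₂ × DIC = 0.04434 × 2.33 = 0.103 mmol/kg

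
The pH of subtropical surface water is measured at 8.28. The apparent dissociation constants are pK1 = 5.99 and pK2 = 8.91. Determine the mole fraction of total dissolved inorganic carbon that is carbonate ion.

α₂ = 0.189

α₂ = 1 / (1 + [H⁺]/K2 + [H⁺]²/(K1K2)) = 1 / (1 + 10^+0.63 + 10^-1.66)
   = 1 / (1 + 4.2658 + 0.021878) = 1/5.2877 = 0.1891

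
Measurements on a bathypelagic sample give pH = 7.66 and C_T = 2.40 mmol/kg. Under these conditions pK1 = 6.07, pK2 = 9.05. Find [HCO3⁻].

[HCO3⁻] = 2.25 mmol/kg

α₁ = 1 / (1 + [H⁺]/K1 + K2/[H⁺]) = 1 / (1 + 10^-1.59 + 10^-1.39)
   = 1 / (1 + 0.025704 + 0.040738) = 1/1.0664 = 0.9377
[HCO3⁻] = α₁ × DIC = 0.9377 × 2.40 = 2.25 mmol/kg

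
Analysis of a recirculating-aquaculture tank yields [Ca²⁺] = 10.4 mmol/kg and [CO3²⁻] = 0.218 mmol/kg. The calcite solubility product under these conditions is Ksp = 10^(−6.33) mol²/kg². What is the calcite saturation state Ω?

Ω = 4.85

Ksp = 10^(−6.33) = 4.677×10^-7
Ω = [Ca²⁺][CO3²⁻]/Ksp = (10.4×10^-3)(0.218×10^-3) / 4.677×10^-7 = 4.85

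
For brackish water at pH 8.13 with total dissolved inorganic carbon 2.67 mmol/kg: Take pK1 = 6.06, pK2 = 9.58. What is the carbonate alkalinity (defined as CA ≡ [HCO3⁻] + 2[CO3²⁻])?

CA = 2.74 mmol/kg

CA = [HCO3⁻] + 2[CO3²⁻] = (α₁ + 2α₂)·DIC
At pH 8.13: [H⁺]/K1 = 10^-2.07 = 0.0085114, K2/[H⁺] = 10^-1.45 = 0.035481
α₁ = 1/(1 + 0.0085114 + 0.035481) = 1/1.0440 = 0.9579; α₂ = α₁·K2/[H⁺] = 0.03399
α₁ + 2α₂ = 1.0258
CA = 1.0258 × 2.67 = 2.74 mmol/kg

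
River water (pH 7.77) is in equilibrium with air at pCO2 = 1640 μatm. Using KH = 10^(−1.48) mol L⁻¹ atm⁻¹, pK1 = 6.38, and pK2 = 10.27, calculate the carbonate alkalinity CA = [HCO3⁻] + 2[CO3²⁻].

CA = 1.34 mmol/L

[CO2*] = KH · pCO2 = 10^(−1.48) × 1640×10^-6 = 5.431×10^-5 mol/L
α₀ = 1/(1 + K1/[H⁺] + K1K2/[H⁺]²) = 1/(1 + 10^+1.39 + 10^-1.11) = 0.03902
DIC = [CO2*]/α₀ = 5.431×10^-5 / 0.03902 = 1.392 mmol/L
CA = (α₁ + 2α₂)·DIC = (0.9579 + 2×0.003029) × 1.392 = 1.34 mmol/L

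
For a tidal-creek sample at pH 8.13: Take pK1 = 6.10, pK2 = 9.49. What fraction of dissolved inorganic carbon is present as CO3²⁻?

α₂ = 1 / (1 + [H⁺]/K2 + [H⁺]²/(K1K2)) = 1 / (1 + 10^+1.36 + 10^-0.67)
   = 1 / (1 + 22.909 + 0.21380) = 1/24.122 = 0.04146

α₂ = 0.0415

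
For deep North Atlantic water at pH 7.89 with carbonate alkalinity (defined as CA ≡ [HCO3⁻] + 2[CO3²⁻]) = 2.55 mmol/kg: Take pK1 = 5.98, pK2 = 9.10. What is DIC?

DIC = 2.44 mmol/kg

CA = [HCO3⁻] + 2[CO3²⁻] = (α₁ + 2α₂)·DIC
At pH 7.89: [H⁺]/K1 = 10^-1.91 = 0.012303, K2/[H⁺] = 10^-1.21 = 0.061660
α₁ = 1/(1 + 0.012303 + 0.061660) = 1/1.0740 = 0.9311; α₂ = α₁·K2/[H⁺] = 0.05741
α₁ + 2α₂ = 1.0460
DIC = CA / (α₁ + 2α₂) = 2.55 / 1.0460 = 2.44 mmol/kg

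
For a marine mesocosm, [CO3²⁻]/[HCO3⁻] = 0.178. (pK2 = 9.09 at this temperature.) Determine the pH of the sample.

From K2 = [H⁺][CO3²⁻]/[HCO3⁻]:  pH = pK2 + log₁₀([CO3²⁻]/[HCO3⁻])
log₁₀(0.178) = -0.750
pH = 9.09 + (-0.750) = 8.34

pH = 8.34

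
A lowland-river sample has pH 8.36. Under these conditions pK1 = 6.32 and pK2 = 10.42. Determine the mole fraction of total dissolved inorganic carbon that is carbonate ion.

α₂ = 0.00856

α₂ = 1 / (1 + [H⁺]/K2 + [H⁺]²/(K1K2)) = 1 / (1 + 10^+2.06 + 10^+0.02)
   = 1 / (1 + 114.82 + 1.0471) = 1/116.86 = 0.008557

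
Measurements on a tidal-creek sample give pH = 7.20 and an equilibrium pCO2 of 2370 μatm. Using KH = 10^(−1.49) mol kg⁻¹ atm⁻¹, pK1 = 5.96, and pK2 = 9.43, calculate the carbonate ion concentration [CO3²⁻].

[CO3²⁻] = 7.85 μmol/kg

[CO2*] = KH · pCO2 = 10^(−1.49) × 2370×10^-6 = 7.669×10^-5 mol/kg
α₀ = 1/(1 + K1/[H⁺] + K1K2/[H⁺]²) = 1/(1 + 10^+1.24 + 10^-0.99) = 0.05411
DIC = [CO2*]/α₀ = 7.669×10^-5 / 0.05411 = 1.417 mmol/kg
[CO3²⁻] = α₂·DIC; α₂ = 0.005537, so [CO3²⁻] = 0.005537 × 1.417 = 0.00785 mmol/kg = 7.85 μmol/kg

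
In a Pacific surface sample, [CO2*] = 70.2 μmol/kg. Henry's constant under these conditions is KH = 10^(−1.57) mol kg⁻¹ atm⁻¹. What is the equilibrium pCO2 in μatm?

KH = 10^(−1.57) = 2.692×10^-2 mol kg⁻¹ atm⁻¹
pCO2 = [CO2*]/KH = 70.2×10^-6 / 2.692×10^-2 = 2.61×10^-3 atm = 2610 μatm

pCO2 = 2610 μatm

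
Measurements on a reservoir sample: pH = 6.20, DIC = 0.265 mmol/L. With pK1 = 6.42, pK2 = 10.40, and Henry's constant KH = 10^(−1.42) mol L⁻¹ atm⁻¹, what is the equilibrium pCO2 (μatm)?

α₀ = 1 / (1 + K1/[H⁺] + K1K2/[H⁺]²) = 1 / (1 + 10^-0.22 + 10^-4.42)
   = 1 / (1 + 0.60256 + 3.8019×10^-5) = 1/1.6026 = 0.6240
[CO2*] = α₀ × DIC = 0.6240 × 0.265 = 0.1654 mmol/L
pCO2 = [CO2*]/KH = 1.654×10^-4 / 3.802×10^-2 = 4350 μatm

pCO2 = 4350 μatm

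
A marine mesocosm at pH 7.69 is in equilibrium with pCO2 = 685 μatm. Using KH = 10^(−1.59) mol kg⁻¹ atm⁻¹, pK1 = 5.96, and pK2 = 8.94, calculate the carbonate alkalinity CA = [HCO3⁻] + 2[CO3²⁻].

CA = 1.05 mmol/kg

[CO2*] = KH · pCO2 = 10^(−1.59) × 685×10^-6 = 1.761×10^-5 mol/kg
α₀ = 1/(1 + K1/[H⁺] + K1K2/[H⁺]²) = 1/(1 + 10^+1.73 + 10^+0.48) = 0.01732
DIC = [CO2*]/α₀ = 1.761×10^-5 / 0.01732 = 1.016 mmol/kg
CA = (α₁ + 2α₂)·DIC = (0.9304 + 2×0.05232) × 1.016 = 1.05 mmol/kg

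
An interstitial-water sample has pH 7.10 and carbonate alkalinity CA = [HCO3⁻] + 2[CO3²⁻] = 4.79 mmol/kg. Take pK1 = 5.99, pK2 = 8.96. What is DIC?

DIC = 5.09 mmol/kg

CA = [HCO3⁻] + 2[CO3²⁻] = (α₁ + 2α₂)·DIC
At pH 7.10: [H⁺]/K1 = 10^-1.11 = 0.077625, K2/[H⁺] = 10^-1.86 = 0.013804
α₁ = 1/(1 + 0.077625 + 0.013804) = 1/1.0914 = 0.9162; α₂ = α₁·K2/[H⁺] = 0.01265
α₁ + 2α₂ = 0.9415
DIC = CA / (α₁ + 2α₂) = 4.79 / 0.9415 = 5.09 mmol/kg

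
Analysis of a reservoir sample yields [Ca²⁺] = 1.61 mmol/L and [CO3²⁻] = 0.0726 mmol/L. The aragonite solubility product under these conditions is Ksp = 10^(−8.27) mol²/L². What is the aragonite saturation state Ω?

Ω = 21.8

Ksp = 10^(−8.27) = 5.370×10^-9
Ω = [Ca²⁺][CO3²⁻]/Ksp = (1.61×10^-3)(0.0726×10^-3) / 5.370×10^-9 = 21.8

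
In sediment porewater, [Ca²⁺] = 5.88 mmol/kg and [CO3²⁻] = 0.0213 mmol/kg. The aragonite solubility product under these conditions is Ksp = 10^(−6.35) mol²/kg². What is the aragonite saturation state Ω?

Ω = 0.280

Ksp = 10^(−6.35) = 4.467×10^-7
Ω = [Ca²⁺][CO3²⁻]/Ksp = (5.88×10^-3)(0.0213×10^-3) / 4.467×10^-7 = 0.280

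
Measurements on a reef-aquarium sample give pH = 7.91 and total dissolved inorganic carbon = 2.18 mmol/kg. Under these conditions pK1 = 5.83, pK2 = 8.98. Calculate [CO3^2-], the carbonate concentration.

[CO3²⁻] = 0.170 mmol/kg

α₂ = 1 / (1 + [H⁺]/K2 + [H⁺]²/(K1K2)) = 1 / (1 + 10^+1.07 + 10^-1.01)
   = 1 / (1 + 11.749 + 0.097724) = 1/12.847 = 0.07784
[CO3²⁻] = α₂ × DIC = 0.07784 × 2.18 = 0.170 mmol/kg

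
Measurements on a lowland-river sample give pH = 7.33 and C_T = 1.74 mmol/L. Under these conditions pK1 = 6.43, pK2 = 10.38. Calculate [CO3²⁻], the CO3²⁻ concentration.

[CO3²⁻] = 1.38 μmol/L

α₂ = 1 / (1 + [H⁺]/K2 + [H⁺]²/(K1K2)) = 1 / (1 + 10^+3.05 + 10^+2.15)
   = 1 / (1 + 1122.0 + 141.25) = 1/1264.3 = 0.0007910
[CO3²⁻] = α₂ × DIC = 0.0007910 × 1.74 = 0.00138 mmol/L = 1.38 μmol/L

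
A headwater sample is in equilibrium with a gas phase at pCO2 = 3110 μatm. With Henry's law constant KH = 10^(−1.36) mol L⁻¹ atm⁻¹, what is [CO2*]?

[CO2*] = 136 μmol/L

KH = 10^(−1.36) = 4.365×10^-2 mol L⁻¹ atm⁻¹
[CO2*] = KH · pCO2 = 4.365×10^-2 × 3110×10^-6 atm = 1.36×10^-4 mol/L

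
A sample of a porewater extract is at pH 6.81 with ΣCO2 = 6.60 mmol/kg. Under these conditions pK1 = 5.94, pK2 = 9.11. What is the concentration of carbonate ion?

[CO3²⁻] = 0.0290 mmol/kg

α₂ = 1 / (1 + [H⁺]/K2 + [H⁺]²/(K1K2)) = 1 / (1 + 10^+2.30 + 10^+1.43)
   = 1 / (1 + 199.53 + 26.915) = 1/227.44 = 0.004397
[CO3²⁻] = α₂ × DIC = 0.004397 × 6.60 = 0.0290 mmol/kg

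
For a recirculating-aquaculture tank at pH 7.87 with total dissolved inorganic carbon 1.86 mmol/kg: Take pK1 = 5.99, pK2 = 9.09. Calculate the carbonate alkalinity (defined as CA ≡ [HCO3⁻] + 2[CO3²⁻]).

CA = 1.94 mmol/kg

CA = [HCO3⁻] + 2[CO3²⁻] = (α₁ + 2α₂)·DIC
At pH 7.87: [H⁺]/K1 = 10^-1.88 = 0.013183, K2/[H⁺] = 10^-1.22 = 0.060256
α₁ = 1/(1 + 0.013183 + 0.060256) = 1/1.0734 = 0.9316; α₂ = α₁·K2/[H⁺] = 0.05613
α₁ + 2α₂ = 1.0439
CA = 1.0439 × 1.86 = 1.94 mmol/kg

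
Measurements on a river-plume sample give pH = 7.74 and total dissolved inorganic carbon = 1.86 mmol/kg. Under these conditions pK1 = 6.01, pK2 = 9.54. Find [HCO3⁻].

[HCO3⁻] = 1.80 mmol/kg

α₁ = 1 / (1 + [H⁺]/K1 + K2/[H⁺]) = 1 / (1 + 10^-1.73 + 10^-1.80)
   = 1 / (1 + 0.018621 + 0.015849) = 1/1.0345 = 0.9667
[HCO3⁻] = α₁ × DIC = 0.9667 × 1.86 = 1.80 mmol/kg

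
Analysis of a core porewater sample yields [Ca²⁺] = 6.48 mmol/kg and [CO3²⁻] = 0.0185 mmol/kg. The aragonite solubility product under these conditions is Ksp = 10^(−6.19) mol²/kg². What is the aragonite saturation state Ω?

Ω = 0.186

Ksp = 10^(−6.19) = 6.457×10^-7
Ω = [Ca²⁺][CO3²⁻]/Ksp = (6.48×10^-3)(0.0185×10^-3) / 6.457×10^-7 = 0.186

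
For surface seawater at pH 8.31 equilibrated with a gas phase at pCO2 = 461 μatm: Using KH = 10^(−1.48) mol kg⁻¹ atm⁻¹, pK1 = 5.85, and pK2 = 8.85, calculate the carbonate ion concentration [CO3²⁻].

[CO3²⁻] = 1.27 mmol/kg

[CO2*] = KH · pCO2 = 10^(−1.48) × 461×10^-6 = 1.527×10^-5 mol/kg
α₀ = 1/(1 + K1/[H⁺] + K1K2/[H⁺]²) = 1/(1 + 10^+2.46 + 10^+1.92) = 0.002684
DIC = [CO2*]/α₀ = 1.527×10^-5 / 0.002684 = 5.687 mmol/kg
[CO3²⁻] = α₂·DIC; α₂ = 0.2232, so [CO3²⁻] = 0.2232 × 5.687 = 1.27 mmol/kg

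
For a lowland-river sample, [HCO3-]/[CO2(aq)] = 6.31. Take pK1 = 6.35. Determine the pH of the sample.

From K1 = [H⁺][HCO3-]/[CO2(aq)]:  pH = pK1 + log₁₀([HCO3-]/[CO2(aq)])
log₁₀(6.31) = +0.800
pH = 6.35 + (+0.800) = 7.15

pH = 7.15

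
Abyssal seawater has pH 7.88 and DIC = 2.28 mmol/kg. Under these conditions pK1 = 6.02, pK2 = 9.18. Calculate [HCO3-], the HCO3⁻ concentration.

α₁ = 1 / (1 + [H⁺]/K1 + K2/[H⁺]) = 1 / (1 + 10^-1.86 + 10^-1.30)
   = 1 / (1 + 0.013804 + 0.050119) = 1/1.0639 = 0.9399
[HCO3⁻] = α₁ × DIC = 0.9399 × 2.28 = 2.14 mmol/kg

[HCO3⁻] = 2.14 mmol/kg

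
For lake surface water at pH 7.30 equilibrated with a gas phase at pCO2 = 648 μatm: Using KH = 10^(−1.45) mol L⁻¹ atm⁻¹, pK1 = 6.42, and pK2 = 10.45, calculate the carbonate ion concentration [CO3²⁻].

[CO2*] = KH · pCO2 = 10^(−1.45) × 648×10^-6 = 2.299×10^-5 mol/L
α₀ = 1/(1 + K1/[H⁺] + K1K2/[H⁺]²) = 1/(1 + 10^+0.88 + 10^-2.27) = 0.1164
DIC = [CO2*]/α₀ = 2.299×10^-5 / 0.1164 = 0.1975 mmol/L
[CO3²⁻] = α₂·DIC; α₂ = 0.0006251, so [CO3²⁻] = 0.0006251 × 0.1975 = 0.000123 mmol/L = 0.123 μmol/L

[CO3²⁻] = 0.123 μmol/L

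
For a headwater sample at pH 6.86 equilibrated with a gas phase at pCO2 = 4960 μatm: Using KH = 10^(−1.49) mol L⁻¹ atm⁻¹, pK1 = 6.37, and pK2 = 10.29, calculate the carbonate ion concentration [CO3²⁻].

[CO3²⁻] = 0.184 μmol/L

[CO2*] = KH · pCO2 = 10^(−1.49) × 4960×10^-6 = 1.605×10^-4 mol/L
α₀ = 1/(1 + K1/[H⁺] + K1K2/[H⁺]²) = 1/(1 + 10^+0.49 + 10^-2.94) = 0.2444
DIC = [CO2*]/α₀ = 1.605×10^-4 / 0.2444 = 0.6567 mmol/L
[CO3²⁻] = α₂·DIC; α₂ = 0.0002806, so [CO3²⁻] = 0.0002806 × 0.6567 = 0.000184 mmol/L = 0.184 μmol/L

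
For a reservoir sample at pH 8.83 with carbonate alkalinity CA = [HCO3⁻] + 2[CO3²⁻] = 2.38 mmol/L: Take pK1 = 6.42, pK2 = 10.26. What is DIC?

DIC = 2.31 mmol/L

CA = [HCO3⁻] + 2[CO3²⁻] = (α₁ + 2α₂)·DIC
At pH 8.83: [H⁺]/K1 = 10^-2.41 = 0.0038905, K2/[H⁺] = 10^-1.43 = 0.037154
α₁ = 1/(1 + 0.0038905 + 0.037154) = 1/1.0410 = 0.9606; α₂ = α₁·K2/[H⁺] = 0.03569
α₁ + 2α₂ = 1.0320
DIC = CA / (α₁ + 2α₂) = 2.38 / 1.0320 = 2.31 mmol/L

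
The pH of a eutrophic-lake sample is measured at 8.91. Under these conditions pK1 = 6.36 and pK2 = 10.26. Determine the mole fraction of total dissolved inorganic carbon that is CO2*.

α₀ = 1 / (1 + K1/[H⁺] + K1K2/[H⁺]²) = 1 / (1 + 10^+2.55 + 10^+1.20)
   = 1 / (1 + 354.81 + 15.849) = 1/371.66 = 0.002691

α₀ = 0.00269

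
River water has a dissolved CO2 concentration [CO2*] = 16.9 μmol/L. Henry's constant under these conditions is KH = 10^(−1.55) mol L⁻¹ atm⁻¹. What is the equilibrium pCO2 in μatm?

pCO2 = 600 μatm

KH = 10^(−1.55) = 2.818×10^-2 mol L⁻¹ atm⁻¹
pCO2 = [CO2*]/KH = 16.9×10^-6 / 2.818×10^-2 = 6.00×10^-4 atm = 600 μatm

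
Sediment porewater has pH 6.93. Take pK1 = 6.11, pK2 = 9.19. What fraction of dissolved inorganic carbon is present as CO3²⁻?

α₂ = 1 / (1 + [H⁺]/K2 + [H⁺]²/(K1K2)) = 1 / (1 + 10^+2.26 + 10^+1.44)
   = 1 / (1 + 181.97 + 27.542) = 1/210.51 = 0.004750

α₂ = 0.00475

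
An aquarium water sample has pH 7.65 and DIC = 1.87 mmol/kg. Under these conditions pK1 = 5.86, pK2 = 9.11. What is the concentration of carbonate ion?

α₂ = 1 / (1 + [H⁺]/K2 + [H⁺]²/(K1K2)) = 1 / (1 + 10^+1.46 + 10^-0.33)
   = 1 / (1 + 28.840 + 0.46774) = 1/30.308 = 0.03299
[CO3²⁻] = α₂ × DIC = 0.03299 × 1.87 = 0.0617 mmol/kg

[CO3²⁻] = 0.0617 mmol/kg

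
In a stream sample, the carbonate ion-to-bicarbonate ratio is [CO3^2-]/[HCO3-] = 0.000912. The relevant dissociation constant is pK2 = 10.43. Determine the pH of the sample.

From K2 = [H⁺][CO3^2-]/[HCO3-]:  pH = pK2 + log₁₀([CO3^2-]/[HCO3-])
log₁₀(0.000912) = -3.040
pH = 10.43 + (-3.040) = 7.39

pH = 7.39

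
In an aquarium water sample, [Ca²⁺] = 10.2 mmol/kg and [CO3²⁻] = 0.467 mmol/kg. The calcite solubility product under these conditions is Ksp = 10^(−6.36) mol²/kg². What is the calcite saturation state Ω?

Ksp = 10^(−6.36) = 4.365×10^-7
Ω = [Ca²⁺][CO3²⁻]/Ksp = (10.2×10^-3)(0.467×10^-3) / 4.365×10^-7 = 10.9

Ω = 10.9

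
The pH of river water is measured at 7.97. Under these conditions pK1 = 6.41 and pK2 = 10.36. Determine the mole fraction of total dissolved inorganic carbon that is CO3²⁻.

α₂ = 0.00395

α₂ = 1 / (1 + [H⁺]/K2 + [H⁺]²/(K1K2)) = 1 / (1 + 10^+2.39 + 10^+0.83)
   = 1 / (1 + 245.47 + 6.7608) = 1/253.23 = 0.003949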